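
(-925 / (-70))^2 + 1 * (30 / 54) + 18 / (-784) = 617929 / 3528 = 175.15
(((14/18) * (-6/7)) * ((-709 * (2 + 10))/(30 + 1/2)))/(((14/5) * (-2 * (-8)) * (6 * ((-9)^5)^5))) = -3545/3678509288933052664858755876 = -0.00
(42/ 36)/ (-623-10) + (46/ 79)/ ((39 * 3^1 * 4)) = -1168/ 1950273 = -0.00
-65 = -65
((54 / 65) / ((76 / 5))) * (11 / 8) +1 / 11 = 7219 / 43472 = 0.17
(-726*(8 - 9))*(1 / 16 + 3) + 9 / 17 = 302451 / 136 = 2223.90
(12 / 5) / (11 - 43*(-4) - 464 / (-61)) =732 / 58135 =0.01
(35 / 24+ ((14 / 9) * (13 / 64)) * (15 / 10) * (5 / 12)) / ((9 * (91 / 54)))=545 / 4992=0.11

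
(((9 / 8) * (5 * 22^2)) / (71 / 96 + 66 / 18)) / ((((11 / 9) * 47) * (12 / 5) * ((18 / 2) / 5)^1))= 5500 / 2209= 2.49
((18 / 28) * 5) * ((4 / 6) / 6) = 5 / 14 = 0.36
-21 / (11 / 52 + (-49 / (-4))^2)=-1456 / 10419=-0.14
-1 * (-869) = 869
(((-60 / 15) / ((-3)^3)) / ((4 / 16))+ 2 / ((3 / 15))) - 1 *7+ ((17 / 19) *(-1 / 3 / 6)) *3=3533 / 1026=3.44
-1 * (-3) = 3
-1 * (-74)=74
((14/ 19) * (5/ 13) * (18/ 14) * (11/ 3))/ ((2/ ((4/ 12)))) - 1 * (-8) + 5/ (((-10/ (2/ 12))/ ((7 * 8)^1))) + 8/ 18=4.00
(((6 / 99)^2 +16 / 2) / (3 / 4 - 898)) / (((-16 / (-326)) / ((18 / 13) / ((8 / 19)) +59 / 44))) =-470254348 / 558904203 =-0.84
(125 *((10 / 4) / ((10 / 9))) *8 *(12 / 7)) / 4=6750 / 7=964.29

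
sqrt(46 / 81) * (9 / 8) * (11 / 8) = 11 * sqrt(46) / 64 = 1.17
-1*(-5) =5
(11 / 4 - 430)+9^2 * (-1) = -2033 / 4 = -508.25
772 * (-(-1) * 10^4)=7720000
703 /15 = 46.87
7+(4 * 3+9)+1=29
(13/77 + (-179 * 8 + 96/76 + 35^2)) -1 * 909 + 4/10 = -8150139/7315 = -1114.17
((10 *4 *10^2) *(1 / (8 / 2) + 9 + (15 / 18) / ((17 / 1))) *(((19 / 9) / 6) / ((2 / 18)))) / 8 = 4505375 / 306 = 14723.45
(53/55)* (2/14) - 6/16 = -731/3080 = -0.24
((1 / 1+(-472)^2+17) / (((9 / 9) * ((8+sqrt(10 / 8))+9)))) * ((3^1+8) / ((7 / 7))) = 166655896 / 1151 - 4901644 * sqrt(5) / 1151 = 135269.75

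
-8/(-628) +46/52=3663/4082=0.90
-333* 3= -999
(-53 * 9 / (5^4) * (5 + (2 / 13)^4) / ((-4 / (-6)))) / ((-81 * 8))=2523171 / 285610000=0.01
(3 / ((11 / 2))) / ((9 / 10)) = 20 / 33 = 0.61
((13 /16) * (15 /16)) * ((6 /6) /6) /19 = 65 /9728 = 0.01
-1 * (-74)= 74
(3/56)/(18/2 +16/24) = 9/1624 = 0.01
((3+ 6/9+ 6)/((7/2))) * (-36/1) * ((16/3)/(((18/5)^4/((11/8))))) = -4.34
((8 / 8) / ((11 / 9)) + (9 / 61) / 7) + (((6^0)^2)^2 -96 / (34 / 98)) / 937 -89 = -6618070378 / 74818513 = -88.45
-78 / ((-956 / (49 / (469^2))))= 39 / 2145742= 0.00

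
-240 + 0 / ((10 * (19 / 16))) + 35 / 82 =-239.57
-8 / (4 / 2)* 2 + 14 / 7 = -6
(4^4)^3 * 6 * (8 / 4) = 201326592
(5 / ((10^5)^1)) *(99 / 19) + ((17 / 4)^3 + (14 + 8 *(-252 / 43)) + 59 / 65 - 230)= -78684677193 / 424840000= -185.21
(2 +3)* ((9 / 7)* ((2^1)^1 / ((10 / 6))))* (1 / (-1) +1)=0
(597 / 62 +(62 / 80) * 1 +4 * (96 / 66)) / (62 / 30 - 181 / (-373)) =247602249 / 38950384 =6.36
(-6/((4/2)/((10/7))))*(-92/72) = 5.48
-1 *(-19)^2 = -361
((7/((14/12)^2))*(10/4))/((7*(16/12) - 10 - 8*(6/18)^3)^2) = 13.87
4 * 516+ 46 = 2110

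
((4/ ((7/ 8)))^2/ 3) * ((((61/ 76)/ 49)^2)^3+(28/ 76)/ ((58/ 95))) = 15558754488188214194183/ 3701281829298172656404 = 4.20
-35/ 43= -0.81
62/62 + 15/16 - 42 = -641/16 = -40.06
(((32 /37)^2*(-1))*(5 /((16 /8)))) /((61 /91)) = -2.79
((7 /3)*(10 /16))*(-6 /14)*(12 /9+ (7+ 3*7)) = -55 /3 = -18.33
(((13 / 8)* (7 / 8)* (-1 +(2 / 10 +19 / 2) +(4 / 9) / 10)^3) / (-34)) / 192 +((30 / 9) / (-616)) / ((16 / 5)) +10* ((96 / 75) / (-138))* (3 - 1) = -179530509304483 / 539394121728000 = -0.33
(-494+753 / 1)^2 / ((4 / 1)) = 67081 / 4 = 16770.25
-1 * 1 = -1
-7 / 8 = -0.88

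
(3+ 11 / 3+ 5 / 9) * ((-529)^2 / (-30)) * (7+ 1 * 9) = -29103464 / 27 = -1077906.07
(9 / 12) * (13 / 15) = 13 / 20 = 0.65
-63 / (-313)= 63 / 313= 0.20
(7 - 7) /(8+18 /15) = 0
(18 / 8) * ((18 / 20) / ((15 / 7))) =189 / 200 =0.94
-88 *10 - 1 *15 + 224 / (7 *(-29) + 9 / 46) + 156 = -6904435 / 9329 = -740.10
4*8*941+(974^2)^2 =899986183088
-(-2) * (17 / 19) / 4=17 / 38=0.45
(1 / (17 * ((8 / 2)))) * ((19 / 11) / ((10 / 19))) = 361 / 7480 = 0.05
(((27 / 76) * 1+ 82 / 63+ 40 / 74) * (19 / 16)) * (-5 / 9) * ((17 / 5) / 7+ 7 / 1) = -50995811 / 4699296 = -10.85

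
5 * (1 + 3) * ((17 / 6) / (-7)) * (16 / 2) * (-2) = 2720 / 21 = 129.52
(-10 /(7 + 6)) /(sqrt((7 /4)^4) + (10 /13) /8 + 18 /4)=-160 /1593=-0.10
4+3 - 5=2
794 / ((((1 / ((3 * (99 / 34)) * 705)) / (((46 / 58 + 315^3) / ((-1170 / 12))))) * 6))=-128798224801686 / 493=-261254005682.93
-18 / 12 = -3 / 2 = -1.50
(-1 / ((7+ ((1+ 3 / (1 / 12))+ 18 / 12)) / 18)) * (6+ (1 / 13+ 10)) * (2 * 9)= -135432 / 1183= -114.48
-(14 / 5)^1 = -14 / 5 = -2.80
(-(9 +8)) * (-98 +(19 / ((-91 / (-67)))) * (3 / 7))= 1564.08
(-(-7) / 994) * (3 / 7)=3 / 994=0.00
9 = 9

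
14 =14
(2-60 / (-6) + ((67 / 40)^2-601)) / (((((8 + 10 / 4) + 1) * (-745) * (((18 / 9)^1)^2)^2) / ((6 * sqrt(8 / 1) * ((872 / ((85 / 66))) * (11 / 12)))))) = 37110324537 * sqrt(2) / 1165180000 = 45.04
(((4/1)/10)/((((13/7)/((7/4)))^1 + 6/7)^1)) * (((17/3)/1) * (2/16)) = 833/5640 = 0.15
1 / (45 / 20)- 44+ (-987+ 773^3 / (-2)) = -4157027803 / 18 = -230945989.06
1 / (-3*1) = -1 / 3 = -0.33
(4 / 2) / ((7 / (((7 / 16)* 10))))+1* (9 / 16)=29 / 16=1.81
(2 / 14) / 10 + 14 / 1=981 / 70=14.01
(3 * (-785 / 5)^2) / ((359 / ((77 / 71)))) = 5693919 / 25489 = 223.39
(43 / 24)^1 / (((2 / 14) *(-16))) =-301 / 384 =-0.78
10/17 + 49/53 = 1363/901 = 1.51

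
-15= -15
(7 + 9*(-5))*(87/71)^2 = -287622/5041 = -57.06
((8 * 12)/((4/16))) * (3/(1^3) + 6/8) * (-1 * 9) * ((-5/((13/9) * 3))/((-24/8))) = -64800/13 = -4984.62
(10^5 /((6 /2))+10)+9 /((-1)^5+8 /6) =33370.33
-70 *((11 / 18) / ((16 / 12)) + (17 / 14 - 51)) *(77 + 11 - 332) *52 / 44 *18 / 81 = -65715910 / 297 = -221265.69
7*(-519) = -3633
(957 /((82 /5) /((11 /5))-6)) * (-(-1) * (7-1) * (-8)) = -31581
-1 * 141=-141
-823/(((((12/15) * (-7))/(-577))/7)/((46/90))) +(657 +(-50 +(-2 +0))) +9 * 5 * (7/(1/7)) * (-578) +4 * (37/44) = -624599491/396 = -1577271.44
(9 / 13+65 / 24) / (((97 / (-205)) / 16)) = -435010 / 3783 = -114.99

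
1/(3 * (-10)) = -1/30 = -0.03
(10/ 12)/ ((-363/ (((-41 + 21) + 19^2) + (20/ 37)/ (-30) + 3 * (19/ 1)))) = -10040/ 10989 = -0.91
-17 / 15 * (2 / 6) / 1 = -17 / 45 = -0.38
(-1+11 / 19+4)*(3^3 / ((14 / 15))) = 13770 / 133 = 103.53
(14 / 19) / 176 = 7 / 1672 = 0.00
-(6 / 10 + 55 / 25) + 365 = 362.20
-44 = -44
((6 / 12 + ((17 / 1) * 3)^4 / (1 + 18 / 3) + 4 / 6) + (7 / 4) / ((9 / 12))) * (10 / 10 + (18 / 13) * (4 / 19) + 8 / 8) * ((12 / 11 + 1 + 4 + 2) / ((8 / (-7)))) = -15678665.32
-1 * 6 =-6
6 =6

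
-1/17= -0.06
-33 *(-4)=132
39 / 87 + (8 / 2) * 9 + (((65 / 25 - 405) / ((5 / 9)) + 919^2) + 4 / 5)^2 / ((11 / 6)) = 77436709083253481 / 199375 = 388397286937.95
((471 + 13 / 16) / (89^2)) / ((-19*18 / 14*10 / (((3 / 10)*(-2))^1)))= 0.00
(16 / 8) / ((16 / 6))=3 / 4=0.75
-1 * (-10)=10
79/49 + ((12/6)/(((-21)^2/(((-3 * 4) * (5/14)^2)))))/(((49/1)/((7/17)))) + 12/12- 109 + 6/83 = -7563714955/71144031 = -106.32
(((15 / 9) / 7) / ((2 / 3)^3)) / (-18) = -5 / 112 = -0.04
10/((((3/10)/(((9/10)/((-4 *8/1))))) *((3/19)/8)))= -95/2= -47.50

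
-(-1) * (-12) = -12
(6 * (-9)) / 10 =-27 / 5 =-5.40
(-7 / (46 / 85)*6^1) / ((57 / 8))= -4760 / 437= -10.89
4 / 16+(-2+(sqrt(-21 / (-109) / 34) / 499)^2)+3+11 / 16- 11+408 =2945108878867 / 7382381648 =398.94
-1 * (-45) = 45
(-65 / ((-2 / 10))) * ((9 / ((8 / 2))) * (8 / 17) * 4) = 23400 / 17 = 1376.47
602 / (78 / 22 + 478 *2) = 6622 / 10555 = 0.63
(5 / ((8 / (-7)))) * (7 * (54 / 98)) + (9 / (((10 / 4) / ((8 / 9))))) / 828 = -16.87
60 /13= 4.62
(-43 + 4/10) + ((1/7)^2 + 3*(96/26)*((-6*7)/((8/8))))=-1617376/3185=-507.81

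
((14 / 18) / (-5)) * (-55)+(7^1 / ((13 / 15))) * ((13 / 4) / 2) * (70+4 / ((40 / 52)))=8960 / 9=995.56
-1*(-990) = 990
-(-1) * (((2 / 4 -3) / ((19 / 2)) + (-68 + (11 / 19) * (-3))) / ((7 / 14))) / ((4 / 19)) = -665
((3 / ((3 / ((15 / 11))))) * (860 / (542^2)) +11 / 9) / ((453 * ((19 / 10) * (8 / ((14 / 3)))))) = 0.00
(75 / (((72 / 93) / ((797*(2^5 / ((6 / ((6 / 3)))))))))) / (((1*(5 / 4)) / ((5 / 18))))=183014.81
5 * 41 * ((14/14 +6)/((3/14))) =20090/3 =6696.67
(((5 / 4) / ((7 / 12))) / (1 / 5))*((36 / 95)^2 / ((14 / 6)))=11664 / 17689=0.66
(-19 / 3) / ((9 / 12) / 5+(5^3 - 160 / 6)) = -20 / 311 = -0.06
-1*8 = -8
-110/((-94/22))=1210/47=25.74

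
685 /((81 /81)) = 685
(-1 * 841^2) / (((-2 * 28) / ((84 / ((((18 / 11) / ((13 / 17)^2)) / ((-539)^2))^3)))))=111419896841859822446597114887139 / 93846868272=1187252157620510421017.12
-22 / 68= -11 / 34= -0.32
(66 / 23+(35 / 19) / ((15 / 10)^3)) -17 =-160285 / 11799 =-13.58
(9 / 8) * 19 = 171 / 8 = 21.38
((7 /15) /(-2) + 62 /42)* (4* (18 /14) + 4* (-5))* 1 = -4524 /245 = -18.47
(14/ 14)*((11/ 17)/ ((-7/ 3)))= -33/ 119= -0.28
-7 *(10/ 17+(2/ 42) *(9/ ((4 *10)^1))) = -2851/ 680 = -4.19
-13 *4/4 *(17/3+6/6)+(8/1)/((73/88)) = -77.02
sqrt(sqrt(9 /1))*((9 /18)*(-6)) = -3*sqrt(3) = -5.20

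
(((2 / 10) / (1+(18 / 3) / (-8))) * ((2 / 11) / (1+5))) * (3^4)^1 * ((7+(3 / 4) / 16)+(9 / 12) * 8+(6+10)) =57.04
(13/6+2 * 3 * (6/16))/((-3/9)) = -53/4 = -13.25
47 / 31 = 1.52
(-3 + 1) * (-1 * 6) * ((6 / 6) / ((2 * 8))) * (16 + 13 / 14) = 711 / 56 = 12.70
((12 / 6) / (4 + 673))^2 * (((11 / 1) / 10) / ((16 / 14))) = 77 / 9166580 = 0.00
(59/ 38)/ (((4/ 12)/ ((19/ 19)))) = 177/ 38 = 4.66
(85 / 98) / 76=85 / 7448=0.01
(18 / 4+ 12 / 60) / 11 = 47 / 110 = 0.43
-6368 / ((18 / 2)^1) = -6368 / 9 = -707.56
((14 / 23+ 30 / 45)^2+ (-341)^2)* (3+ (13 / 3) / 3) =22144863400 / 42849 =516811.67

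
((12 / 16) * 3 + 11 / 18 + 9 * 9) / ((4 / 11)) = 33209 / 144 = 230.62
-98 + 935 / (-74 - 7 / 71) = -581963 / 5261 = -110.62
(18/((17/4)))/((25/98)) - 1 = 6631/425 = 15.60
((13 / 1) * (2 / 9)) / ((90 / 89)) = 1157 / 405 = 2.86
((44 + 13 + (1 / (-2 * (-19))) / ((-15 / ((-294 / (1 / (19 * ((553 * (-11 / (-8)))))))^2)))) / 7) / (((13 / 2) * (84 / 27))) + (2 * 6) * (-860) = -45579042965577 / 203840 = -223602055.36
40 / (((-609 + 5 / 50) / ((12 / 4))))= -1200 / 6089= -0.20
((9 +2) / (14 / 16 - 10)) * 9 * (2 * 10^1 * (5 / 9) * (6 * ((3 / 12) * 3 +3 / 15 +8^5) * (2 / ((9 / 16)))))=-18455472640 / 219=-84271564.57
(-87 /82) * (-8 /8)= 87 /82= 1.06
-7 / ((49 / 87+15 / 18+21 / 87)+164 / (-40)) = 145 / 51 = 2.84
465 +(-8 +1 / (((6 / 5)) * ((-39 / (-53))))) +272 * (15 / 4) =345883 / 234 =1478.13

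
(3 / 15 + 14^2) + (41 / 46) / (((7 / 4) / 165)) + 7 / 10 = 452309 / 1610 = 280.94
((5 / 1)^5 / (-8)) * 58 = -90625 / 4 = -22656.25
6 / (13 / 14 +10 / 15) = 252 / 67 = 3.76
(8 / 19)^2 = 64 / 361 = 0.18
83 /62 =1.34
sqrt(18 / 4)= 3*sqrt(2) / 2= 2.12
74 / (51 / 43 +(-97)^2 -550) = 0.01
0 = 0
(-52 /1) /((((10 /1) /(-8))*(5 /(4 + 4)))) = 1664 /25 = 66.56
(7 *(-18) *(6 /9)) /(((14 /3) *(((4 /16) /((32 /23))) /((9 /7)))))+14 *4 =-11720 /161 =-72.80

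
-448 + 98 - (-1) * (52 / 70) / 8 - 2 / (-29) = -1420343 / 4060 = -349.84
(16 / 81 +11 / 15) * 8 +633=259381 / 405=640.45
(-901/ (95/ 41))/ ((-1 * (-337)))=-36941/ 32015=-1.15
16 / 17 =0.94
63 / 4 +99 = 459 / 4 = 114.75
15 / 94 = 0.16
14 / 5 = 2.80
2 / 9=0.22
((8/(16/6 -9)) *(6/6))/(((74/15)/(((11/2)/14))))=-495/4921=-0.10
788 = 788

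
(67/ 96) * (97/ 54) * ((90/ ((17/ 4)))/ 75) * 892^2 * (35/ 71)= 4524642794/ 32589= 138839.57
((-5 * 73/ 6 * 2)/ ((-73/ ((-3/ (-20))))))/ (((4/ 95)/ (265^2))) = 6671375/ 16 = 416960.94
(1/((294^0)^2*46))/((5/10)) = 1/23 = 0.04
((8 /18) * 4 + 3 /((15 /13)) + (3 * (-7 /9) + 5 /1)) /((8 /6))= 317 /60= 5.28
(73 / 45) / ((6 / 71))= 5183 / 270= 19.20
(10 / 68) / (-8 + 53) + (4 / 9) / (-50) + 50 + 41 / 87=11195803 / 221850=50.47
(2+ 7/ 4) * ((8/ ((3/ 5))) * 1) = 50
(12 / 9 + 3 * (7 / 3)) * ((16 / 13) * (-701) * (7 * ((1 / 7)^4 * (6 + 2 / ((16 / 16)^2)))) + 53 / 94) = -162.99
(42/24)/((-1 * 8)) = -7/32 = -0.22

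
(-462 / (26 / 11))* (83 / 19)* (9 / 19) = -404.46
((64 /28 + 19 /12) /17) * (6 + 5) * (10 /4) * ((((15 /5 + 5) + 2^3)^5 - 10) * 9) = 28114675875 /476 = 59064445.12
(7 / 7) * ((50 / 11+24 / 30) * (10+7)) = 4998 / 55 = 90.87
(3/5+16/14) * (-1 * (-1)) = 61/35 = 1.74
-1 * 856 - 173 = -1029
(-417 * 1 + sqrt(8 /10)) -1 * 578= -995 + 2 * sqrt(5) /5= -994.11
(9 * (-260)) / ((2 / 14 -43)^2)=-637 / 500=-1.27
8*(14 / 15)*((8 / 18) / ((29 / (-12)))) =-1792 / 1305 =-1.37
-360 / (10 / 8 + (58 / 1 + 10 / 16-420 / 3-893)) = 0.37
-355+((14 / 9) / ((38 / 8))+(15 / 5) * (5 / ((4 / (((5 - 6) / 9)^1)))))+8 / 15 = -1212581 / 3420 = -354.56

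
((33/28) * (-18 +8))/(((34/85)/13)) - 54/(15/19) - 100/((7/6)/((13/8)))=-82701/140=-590.72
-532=-532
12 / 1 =12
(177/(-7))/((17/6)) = -1062/119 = -8.92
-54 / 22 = -27 / 11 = -2.45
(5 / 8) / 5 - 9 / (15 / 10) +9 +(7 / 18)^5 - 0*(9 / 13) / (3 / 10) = 5921707 / 1889568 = 3.13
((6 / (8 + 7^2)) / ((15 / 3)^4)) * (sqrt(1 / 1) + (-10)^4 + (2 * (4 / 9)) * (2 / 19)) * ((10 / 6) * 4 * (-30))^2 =218903936 / 3249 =67375.79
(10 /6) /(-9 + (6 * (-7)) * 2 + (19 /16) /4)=-0.02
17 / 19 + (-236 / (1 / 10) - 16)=-45127 / 19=-2375.11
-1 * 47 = -47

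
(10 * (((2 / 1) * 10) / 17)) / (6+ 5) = 200 / 187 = 1.07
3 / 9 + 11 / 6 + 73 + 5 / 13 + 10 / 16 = 76.18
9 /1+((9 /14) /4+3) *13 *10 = 11757 /28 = 419.89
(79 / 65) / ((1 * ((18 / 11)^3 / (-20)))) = -105149 / 18954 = -5.55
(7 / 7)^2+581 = 582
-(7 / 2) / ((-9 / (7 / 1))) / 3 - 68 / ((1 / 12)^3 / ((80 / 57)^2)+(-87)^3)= 39653767969511 / 43695098246106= 0.91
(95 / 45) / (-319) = -19 / 2871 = -0.01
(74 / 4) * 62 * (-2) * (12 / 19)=-27528 / 19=-1448.84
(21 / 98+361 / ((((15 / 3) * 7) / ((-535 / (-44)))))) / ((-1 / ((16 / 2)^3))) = -4952704 / 77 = -64320.83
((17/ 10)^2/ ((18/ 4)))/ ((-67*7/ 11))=-3179/ 211050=-0.02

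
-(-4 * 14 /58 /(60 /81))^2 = -35721 /21025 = -1.70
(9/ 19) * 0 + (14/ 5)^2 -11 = -79/ 25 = -3.16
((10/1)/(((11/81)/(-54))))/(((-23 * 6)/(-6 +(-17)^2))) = 2063070/253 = 8154.43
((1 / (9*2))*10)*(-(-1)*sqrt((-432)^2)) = 240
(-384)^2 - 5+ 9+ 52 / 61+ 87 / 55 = 494736467 / 3355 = 147462.43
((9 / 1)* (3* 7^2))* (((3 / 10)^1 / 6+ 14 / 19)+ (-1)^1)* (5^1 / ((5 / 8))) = -214326 / 95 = -2256.06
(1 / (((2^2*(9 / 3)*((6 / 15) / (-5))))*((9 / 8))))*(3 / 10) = -5 / 18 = -0.28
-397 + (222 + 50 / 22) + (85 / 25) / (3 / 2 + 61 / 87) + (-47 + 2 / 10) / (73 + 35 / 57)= -7593404773 / 44194370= -171.82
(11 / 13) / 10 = 11 / 130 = 0.08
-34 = -34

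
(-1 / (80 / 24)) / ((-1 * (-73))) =-3 / 730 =-0.00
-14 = -14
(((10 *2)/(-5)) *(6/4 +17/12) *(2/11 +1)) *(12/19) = -1820/209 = -8.71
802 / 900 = 401 / 450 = 0.89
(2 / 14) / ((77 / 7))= 1 / 77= 0.01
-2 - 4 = -6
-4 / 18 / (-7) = 2 / 63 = 0.03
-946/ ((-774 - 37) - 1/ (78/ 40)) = 36894/ 31649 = 1.17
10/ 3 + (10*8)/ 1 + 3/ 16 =4009/ 48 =83.52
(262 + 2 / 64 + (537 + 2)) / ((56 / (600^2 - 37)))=9226931579 / 1792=5148957.35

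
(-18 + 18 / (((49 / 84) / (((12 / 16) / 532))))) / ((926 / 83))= -2775105 / 1724212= -1.61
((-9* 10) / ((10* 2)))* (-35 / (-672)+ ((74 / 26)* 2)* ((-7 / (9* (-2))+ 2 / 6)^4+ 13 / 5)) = -17216903 / 233280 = -73.80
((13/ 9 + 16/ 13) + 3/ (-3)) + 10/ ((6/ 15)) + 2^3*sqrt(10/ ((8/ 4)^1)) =8*sqrt(5) + 3121/ 117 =44.56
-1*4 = -4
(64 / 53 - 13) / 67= -0.18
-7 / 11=-0.64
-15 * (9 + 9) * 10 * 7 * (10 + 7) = -321300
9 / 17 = 0.53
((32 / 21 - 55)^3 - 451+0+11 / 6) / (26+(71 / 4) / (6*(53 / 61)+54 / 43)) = -4590757361584 / 860349105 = -5335.92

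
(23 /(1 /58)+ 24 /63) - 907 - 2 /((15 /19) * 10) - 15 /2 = 440609 /1050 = 419.63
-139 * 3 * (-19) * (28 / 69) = 73948 / 23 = 3215.13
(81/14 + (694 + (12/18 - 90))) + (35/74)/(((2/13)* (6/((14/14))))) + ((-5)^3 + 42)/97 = 122622167/200984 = 610.11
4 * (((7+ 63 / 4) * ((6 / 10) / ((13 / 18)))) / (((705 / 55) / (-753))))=-1043658 / 235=-4441.10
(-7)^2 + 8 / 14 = 347 / 7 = 49.57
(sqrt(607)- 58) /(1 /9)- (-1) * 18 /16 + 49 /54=-112313 /216 + 9 * sqrt(607)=-298.23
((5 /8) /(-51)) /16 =-5 /6528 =-0.00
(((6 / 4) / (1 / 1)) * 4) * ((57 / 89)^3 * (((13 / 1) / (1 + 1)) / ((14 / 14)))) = 7222527 / 704969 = 10.25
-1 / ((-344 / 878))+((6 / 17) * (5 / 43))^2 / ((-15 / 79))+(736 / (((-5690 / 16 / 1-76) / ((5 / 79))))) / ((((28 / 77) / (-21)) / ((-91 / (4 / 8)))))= -219968137117763 / 194355645476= -1131.78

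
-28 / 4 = -7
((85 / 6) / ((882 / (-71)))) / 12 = -6035 / 63504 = -0.10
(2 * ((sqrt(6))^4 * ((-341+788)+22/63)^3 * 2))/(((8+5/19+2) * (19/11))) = 3939801395989712/5417685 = 727211234.32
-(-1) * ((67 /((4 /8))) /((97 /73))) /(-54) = -4891 /2619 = -1.87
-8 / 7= -1.14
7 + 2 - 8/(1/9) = -63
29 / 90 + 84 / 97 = 1.19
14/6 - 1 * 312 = -929/3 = -309.67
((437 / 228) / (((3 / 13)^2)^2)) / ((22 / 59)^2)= 2286679343 / 470448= 4860.64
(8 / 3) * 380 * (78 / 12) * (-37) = -731120 / 3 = -243706.67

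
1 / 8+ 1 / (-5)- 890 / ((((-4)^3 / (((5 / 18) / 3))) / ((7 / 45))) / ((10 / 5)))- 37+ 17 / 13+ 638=304594967 / 505440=602.63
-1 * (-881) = 881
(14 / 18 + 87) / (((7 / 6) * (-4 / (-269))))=106255 / 21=5059.76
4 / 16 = 1 / 4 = 0.25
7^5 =16807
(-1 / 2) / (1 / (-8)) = 4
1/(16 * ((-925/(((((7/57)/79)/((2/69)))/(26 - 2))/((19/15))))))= -161/1350659840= -0.00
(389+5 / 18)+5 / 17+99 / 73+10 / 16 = 391.55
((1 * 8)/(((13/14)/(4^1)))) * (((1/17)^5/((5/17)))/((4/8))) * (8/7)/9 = 1024/48859785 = 0.00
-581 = -581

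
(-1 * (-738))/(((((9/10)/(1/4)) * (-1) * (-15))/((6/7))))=82/7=11.71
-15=-15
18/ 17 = 1.06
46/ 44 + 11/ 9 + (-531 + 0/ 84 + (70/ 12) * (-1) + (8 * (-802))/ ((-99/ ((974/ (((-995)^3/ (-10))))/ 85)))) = -295415413530794/ 552627004875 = -534.57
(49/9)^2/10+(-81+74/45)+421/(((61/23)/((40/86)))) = -5438771/2124630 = -2.56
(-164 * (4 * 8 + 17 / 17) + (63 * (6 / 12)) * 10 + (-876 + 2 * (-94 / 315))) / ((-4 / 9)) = 1881683 / 140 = 13440.59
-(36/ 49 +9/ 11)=-837/ 539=-1.55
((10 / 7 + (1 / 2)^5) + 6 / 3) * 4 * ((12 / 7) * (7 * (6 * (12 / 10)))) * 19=159030 / 7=22718.57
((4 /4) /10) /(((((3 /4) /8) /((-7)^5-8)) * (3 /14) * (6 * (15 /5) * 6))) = -62776 /81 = -775.01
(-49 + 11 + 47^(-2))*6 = -503646/2209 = -228.00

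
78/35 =2.23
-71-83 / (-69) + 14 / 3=-1498 / 23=-65.13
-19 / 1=-19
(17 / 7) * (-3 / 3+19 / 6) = 221 / 42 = 5.26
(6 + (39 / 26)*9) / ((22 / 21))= 18.61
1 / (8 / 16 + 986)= 2 / 1973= 0.00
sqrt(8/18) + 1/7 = 17/21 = 0.81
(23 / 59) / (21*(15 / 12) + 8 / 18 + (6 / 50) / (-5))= 103500 / 7081003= 0.01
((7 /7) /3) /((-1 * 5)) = -1 /15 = -0.07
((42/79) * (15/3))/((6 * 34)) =35/2686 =0.01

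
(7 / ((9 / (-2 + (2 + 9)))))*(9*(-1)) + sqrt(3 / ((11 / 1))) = -62.48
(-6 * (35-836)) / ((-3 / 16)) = -25632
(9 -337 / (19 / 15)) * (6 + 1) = -34188 / 19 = -1799.37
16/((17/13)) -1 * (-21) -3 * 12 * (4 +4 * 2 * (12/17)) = -5339/17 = -314.06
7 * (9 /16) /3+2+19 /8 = 91 /16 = 5.69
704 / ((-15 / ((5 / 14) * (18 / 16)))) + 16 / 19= -2396 / 133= -18.02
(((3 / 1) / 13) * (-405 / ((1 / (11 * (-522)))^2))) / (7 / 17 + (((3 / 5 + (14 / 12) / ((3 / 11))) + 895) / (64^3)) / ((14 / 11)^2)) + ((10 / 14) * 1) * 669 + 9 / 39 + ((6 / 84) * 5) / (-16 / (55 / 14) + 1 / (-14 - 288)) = -213205283917668490937593993 / 28636321756673527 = -7445274771.30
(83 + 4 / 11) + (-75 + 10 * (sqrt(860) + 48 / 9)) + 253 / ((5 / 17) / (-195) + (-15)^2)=309253651 / 4922742 + 20 * sqrt(215)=356.08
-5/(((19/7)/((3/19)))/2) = -210/361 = -0.58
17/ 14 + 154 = 2173/ 14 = 155.21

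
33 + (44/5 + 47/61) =12984/305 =42.57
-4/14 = -2/7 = -0.29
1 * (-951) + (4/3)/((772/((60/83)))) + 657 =-294.00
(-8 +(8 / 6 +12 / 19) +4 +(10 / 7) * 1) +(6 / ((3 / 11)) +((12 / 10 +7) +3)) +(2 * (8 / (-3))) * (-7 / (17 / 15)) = 2222608 / 33915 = 65.53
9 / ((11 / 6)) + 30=384 / 11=34.91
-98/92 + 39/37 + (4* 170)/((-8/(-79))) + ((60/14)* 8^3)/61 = 4906287717/726754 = 6750.96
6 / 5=1.20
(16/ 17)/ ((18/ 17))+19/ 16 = 299/ 144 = 2.08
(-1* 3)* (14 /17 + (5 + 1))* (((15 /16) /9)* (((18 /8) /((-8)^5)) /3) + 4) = -729808461 /8912896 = -81.88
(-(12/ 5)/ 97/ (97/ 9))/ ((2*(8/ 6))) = -0.00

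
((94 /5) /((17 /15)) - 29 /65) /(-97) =-17837 /107185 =-0.17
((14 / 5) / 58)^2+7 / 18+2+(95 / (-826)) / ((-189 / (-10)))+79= 267130169461 / 3282296850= 81.39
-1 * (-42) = 42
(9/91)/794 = 9/72254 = 0.00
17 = 17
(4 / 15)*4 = 16 / 15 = 1.07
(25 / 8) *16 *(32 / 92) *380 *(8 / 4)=304000 / 23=13217.39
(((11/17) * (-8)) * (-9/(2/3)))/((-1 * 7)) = -1188/119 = -9.98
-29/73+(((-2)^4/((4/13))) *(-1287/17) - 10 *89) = -5990435/1241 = -4827.10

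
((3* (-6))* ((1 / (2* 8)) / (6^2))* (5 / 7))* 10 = -0.22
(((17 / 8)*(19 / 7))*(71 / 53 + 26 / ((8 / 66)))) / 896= 7389917 / 5318656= 1.39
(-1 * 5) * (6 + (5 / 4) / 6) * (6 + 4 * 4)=-8195 / 12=-682.92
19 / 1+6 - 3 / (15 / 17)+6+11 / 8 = 1159 / 40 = 28.98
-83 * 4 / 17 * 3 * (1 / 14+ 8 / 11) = -61254 / 1309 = -46.79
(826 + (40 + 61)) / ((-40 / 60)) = -2781 / 2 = -1390.50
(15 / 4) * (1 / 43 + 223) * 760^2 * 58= 1204772520000 / 43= 28017965581.40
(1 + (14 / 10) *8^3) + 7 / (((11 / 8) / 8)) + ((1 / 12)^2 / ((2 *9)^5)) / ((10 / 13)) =22703295569039 / 29930757120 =758.53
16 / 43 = 0.37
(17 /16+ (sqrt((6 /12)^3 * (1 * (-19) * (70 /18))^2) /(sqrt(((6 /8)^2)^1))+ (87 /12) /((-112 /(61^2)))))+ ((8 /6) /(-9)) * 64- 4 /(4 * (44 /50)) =-33320369 /133056+ 665 * sqrt(2) /27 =-215.59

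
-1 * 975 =-975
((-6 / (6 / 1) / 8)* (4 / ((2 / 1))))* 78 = -39 / 2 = -19.50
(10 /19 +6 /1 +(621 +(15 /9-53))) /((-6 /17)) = -558331 /342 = -1632.55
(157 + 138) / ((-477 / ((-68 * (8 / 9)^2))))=1283840 / 38637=33.23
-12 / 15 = -0.80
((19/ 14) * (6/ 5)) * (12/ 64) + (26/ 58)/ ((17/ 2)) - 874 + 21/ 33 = -2651213067/ 3036880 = -873.01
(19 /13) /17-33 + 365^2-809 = 29256662 /221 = 132383.09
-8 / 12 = -2 / 3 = -0.67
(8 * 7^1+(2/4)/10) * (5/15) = 1121/60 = 18.68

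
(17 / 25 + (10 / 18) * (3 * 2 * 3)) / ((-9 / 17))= -1513 / 75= -20.17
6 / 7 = 0.86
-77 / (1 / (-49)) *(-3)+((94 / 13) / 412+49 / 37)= -1121421473 / 99086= -11317.66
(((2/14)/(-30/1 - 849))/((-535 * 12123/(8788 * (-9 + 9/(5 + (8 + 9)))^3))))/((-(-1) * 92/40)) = -26159679/430926925187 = -0.00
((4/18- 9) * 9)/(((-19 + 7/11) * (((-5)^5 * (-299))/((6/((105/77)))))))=9559/471859375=0.00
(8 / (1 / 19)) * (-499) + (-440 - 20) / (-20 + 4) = -303277 / 4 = -75819.25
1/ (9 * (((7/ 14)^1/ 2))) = 4/ 9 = 0.44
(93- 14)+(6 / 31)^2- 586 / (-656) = 25194813 / 315208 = 79.93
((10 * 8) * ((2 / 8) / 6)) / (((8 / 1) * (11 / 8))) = 10 / 33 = 0.30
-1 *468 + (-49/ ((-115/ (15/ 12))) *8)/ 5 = -53722/ 115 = -467.15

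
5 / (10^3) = 1 / 200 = 0.00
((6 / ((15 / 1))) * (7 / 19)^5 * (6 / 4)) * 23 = 1159683 / 12380495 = 0.09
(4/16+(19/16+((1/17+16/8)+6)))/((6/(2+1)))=4.75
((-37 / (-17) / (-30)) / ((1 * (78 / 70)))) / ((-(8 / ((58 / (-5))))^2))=0.14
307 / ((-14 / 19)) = -5833 / 14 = -416.64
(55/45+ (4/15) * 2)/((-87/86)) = -6794/3915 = -1.74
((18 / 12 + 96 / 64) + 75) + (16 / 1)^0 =79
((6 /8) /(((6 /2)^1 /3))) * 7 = 21 /4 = 5.25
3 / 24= 1 / 8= 0.12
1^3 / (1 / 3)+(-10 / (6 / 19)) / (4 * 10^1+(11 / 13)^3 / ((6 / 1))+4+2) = 2.31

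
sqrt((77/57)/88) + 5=sqrt(798)/228 + 5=5.12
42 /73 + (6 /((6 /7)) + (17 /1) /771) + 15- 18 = 258755 /56283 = 4.60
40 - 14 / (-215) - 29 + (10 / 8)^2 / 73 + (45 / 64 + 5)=16864863 / 1004480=16.79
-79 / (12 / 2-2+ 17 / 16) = -1264 / 81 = -15.60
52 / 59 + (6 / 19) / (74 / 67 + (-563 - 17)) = 19148425 / 21739553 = 0.88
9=9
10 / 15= 2 / 3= 0.67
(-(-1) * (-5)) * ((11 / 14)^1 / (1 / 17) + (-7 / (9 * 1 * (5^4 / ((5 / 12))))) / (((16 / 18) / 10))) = -112151 / 1680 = -66.76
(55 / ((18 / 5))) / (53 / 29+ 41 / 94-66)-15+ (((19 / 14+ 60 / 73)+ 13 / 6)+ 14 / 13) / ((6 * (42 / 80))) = -1374772400 / 101697687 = -13.52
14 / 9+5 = 59 / 9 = 6.56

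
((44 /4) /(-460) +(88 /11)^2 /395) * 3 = 15057 /36340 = 0.41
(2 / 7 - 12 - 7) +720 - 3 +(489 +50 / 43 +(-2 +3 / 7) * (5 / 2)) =713081 / 602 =1184.52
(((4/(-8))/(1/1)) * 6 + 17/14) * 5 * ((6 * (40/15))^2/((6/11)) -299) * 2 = -9125/3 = -3041.67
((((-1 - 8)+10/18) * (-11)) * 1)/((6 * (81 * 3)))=418/6561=0.06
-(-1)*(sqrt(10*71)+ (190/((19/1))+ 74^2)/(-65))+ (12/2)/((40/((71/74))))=-124699/1480+ sqrt(710)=-57.61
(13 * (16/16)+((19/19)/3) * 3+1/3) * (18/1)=258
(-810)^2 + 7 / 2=1312207 / 2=656103.50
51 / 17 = 3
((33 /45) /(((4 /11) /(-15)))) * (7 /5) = -847 /20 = -42.35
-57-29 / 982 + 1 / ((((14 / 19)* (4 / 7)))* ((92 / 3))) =-20581117 / 361376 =-56.95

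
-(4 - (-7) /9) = -43 /9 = -4.78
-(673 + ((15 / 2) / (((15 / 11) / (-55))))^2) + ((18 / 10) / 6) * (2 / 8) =-3687167 / 40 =-92179.18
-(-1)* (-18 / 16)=-9 / 8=-1.12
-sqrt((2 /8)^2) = -1 /4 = -0.25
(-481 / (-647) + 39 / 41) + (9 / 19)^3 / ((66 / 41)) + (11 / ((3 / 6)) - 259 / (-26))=877406923111 / 26018663099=33.72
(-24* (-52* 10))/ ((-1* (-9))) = 4160/ 3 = 1386.67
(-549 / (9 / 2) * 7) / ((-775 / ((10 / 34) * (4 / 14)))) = 244 / 2635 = 0.09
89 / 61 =1.46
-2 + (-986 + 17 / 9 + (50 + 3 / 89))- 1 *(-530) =-325268 / 801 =-406.08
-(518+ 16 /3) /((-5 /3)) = 314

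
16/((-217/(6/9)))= -32/651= -0.05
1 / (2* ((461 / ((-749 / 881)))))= -749 / 812282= -0.00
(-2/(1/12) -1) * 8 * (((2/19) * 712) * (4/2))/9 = -569600/171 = -3330.99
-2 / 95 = -0.02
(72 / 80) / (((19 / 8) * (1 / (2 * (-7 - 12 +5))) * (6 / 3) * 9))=-56 / 95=-0.59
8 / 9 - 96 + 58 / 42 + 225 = 8270 / 63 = 131.27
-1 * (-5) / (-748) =-5 / 748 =-0.01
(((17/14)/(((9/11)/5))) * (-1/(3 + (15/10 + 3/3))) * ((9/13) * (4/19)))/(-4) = 85/1729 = 0.05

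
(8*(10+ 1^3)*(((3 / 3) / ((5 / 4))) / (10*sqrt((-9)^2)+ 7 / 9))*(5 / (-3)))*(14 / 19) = -14784 / 15523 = -0.95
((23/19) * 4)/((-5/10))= -184/19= -9.68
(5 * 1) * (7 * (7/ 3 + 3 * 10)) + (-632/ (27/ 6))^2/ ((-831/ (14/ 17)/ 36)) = 54412519/ 127143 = 427.96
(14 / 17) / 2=7 / 17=0.41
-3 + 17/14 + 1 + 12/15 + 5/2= 88/35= 2.51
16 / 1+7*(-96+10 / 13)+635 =-203 / 13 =-15.62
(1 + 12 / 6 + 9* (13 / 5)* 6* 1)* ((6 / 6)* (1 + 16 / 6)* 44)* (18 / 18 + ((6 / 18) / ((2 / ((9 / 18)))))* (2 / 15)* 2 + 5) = 31348196 / 225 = 139325.32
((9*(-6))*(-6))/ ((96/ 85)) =2295/ 8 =286.88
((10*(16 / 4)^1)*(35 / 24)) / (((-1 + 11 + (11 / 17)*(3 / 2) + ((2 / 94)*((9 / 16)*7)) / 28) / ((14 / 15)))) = 5011328 / 1010061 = 4.96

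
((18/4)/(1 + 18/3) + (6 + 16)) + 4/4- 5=261/14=18.64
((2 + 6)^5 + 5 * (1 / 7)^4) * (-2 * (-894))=140672639724 / 2401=58589187.72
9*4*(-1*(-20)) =720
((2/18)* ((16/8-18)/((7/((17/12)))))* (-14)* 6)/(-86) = -136/387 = -0.35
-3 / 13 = -0.23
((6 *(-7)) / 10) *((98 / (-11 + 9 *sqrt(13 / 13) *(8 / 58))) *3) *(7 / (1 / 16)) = 20053152 / 1415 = 14171.84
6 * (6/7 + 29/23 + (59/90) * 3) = 19729/805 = 24.51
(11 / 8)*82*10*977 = 2203135 / 2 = 1101567.50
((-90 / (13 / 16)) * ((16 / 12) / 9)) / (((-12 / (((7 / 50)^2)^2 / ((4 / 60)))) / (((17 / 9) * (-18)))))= -163268 / 609375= -0.27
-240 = -240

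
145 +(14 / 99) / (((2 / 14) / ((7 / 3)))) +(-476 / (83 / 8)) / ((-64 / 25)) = 8146241 / 49302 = 165.23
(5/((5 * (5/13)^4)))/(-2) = -28561/1250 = -22.85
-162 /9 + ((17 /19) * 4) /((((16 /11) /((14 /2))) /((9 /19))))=-14211 /1444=-9.84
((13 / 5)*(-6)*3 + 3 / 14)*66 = -107613 / 35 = -3074.66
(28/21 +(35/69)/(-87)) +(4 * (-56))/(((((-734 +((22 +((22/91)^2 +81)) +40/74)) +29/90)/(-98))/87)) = -316008279762619067/104301420229791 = -3029.76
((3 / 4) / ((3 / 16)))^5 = 1024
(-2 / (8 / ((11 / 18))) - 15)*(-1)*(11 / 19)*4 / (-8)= -12001 / 2736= -4.39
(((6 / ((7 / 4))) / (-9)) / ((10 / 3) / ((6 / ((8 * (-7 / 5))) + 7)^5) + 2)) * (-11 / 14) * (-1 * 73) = -311988377311006 / 28561060540607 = -10.92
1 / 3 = 0.33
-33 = -33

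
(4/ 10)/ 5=2/ 25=0.08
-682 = -682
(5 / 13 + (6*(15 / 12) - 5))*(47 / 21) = 1175 / 182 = 6.46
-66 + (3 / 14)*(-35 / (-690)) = -6071 / 92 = -65.99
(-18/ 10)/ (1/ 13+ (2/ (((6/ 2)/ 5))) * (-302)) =351/ 196285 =0.00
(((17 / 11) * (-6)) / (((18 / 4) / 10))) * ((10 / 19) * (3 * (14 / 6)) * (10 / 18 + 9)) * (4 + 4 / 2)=-8187200 / 1881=-4352.58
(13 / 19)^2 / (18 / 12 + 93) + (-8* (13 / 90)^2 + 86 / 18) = 23619949 / 5117175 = 4.62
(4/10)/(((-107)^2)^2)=2/655398005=0.00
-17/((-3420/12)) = 17/285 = 0.06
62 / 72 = 31 / 36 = 0.86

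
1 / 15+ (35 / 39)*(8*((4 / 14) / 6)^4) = 361379 / 5417685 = 0.07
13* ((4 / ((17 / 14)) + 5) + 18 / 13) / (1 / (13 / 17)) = 27807 / 289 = 96.22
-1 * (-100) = 100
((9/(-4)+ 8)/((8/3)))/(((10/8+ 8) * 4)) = 69/1184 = 0.06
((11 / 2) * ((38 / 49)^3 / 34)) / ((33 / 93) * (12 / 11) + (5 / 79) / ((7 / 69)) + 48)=369549202 / 240059675205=0.00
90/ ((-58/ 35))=-1575/ 29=-54.31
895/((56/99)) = 1582.23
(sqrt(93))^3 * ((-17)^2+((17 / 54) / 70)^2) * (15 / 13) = 128009784559 * sqrt(93) / 4127760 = 299068.18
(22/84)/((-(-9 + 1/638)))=3509/120561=0.03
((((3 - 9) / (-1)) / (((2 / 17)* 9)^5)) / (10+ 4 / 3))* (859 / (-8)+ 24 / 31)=-2208044677 / 52068096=-42.41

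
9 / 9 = 1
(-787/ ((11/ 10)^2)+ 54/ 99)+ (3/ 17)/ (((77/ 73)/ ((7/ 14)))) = -18712483/ 28798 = -649.78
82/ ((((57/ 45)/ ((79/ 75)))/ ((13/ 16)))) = 42107/ 760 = 55.40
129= 129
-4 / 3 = -1.33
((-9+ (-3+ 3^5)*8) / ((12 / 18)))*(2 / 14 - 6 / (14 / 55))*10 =-671580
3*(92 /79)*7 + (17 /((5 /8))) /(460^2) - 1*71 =-486281907 /10447750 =-46.54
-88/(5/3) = -52.80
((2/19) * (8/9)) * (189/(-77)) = -48/209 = -0.23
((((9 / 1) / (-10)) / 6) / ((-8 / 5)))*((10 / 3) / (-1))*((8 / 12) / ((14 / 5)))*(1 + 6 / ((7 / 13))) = -2125 / 2352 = -0.90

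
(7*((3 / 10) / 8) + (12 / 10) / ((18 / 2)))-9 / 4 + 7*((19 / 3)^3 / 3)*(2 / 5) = 1524401 / 6480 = 235.25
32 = 32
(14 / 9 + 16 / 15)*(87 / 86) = 1711 / 645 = 2.65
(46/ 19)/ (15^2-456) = -46/ 4389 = -0.01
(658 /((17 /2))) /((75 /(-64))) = -66.06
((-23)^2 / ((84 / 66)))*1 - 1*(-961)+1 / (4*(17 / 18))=163852 / 119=1376.91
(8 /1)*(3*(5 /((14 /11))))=660 /7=94.29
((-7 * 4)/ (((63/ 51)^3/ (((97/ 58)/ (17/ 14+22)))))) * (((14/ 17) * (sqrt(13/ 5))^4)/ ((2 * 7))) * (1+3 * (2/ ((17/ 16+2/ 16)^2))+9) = -7501406536/ 1236650625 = -6.07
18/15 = 6/5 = 1.20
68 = 68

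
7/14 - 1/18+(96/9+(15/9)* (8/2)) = 17.78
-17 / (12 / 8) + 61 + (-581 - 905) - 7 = -4330 / 3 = -1443.33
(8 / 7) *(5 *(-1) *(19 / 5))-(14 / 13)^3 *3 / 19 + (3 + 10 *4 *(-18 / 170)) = -114979741 / 4967417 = -23.15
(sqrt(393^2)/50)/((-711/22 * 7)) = -1441/41475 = -0.03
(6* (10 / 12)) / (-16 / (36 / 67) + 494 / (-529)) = -23805 / 146218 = -0.16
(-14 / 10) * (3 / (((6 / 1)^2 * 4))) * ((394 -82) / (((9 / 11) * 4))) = -1001 / 360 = -2.78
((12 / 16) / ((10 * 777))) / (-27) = -1 / 279720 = -0.00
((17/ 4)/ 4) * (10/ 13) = 0.82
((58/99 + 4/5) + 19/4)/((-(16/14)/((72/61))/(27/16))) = -2296161/214720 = -10.69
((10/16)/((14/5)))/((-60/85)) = -425/1344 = -0.32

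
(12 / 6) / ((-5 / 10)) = -4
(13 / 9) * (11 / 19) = 143 / 171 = 0.84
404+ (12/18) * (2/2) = 404.67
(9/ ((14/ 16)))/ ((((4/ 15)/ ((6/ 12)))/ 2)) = 270/ 7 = 38.57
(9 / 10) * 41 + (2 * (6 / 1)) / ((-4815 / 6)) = 39467 / 1070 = 36.89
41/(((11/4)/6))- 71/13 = 12011/143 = 83.99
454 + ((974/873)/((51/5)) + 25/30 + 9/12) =81155227/178092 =455.69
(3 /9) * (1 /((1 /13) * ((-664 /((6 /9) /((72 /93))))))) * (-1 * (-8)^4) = 51584 /2241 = 23.02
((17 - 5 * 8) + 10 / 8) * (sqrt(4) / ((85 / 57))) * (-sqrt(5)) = 4959 * sqrt(5) / 170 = 65.23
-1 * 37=-37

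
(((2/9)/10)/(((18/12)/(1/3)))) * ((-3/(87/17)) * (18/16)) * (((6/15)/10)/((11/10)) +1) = -323/95700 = -0.00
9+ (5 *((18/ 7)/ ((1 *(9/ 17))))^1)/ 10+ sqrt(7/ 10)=sqrt(70)/ 10+ 80/ 7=12.27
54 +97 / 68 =3769 / 68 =55.43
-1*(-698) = 698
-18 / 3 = -6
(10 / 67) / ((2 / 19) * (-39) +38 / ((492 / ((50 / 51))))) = -1191870 / 32178023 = -0.04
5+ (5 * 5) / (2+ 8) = 15 / 2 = 7.50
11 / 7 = 1.57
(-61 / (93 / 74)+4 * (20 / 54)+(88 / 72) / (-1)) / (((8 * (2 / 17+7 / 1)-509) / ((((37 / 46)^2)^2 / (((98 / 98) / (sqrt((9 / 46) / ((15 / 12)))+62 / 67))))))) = 1287460521433 * sqrt(230) / 1104020765715600+1287460521433 / 31123166046120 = 0.06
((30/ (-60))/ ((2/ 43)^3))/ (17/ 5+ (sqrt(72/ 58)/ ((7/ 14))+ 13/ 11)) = -887695655/ 624896+ 240508675 *sqrt(29)/ 1874688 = -729.67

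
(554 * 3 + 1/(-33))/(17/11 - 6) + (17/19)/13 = -373.03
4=4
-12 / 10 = -6 / 5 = -1.20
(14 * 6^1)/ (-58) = -42/ 29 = -1.45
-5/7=-0.71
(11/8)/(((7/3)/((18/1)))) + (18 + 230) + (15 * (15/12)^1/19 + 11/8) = 277671/1064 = 260.97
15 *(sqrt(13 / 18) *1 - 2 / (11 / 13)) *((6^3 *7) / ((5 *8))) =-14742 / 11+189 *sqrt(26) / 2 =-858.32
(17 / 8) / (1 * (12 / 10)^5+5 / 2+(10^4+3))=53125 / 250199708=0.00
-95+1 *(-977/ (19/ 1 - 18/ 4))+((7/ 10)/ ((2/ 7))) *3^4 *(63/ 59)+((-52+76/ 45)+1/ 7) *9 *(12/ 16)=-34626799/ 119770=-289.11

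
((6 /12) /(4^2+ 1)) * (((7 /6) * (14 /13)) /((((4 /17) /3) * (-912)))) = -0.00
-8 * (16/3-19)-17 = 92.33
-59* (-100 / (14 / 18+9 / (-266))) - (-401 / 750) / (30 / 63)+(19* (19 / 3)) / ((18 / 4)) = 956760185209 / 120217500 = 7958.58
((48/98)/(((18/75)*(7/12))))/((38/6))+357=2330169/6517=357.55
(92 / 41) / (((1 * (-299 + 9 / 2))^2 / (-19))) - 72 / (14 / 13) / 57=-6149132 / 5240333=-1.17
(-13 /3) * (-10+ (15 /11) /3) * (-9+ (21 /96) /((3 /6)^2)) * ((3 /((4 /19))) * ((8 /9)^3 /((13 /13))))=-8990800 /2673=-3363.56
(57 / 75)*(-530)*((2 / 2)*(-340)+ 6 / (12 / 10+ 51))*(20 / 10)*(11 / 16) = 32754689 / 174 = 188245.34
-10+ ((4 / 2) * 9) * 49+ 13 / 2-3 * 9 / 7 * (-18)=13271 / 14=947.93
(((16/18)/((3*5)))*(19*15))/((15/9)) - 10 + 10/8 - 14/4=-127/60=-2.12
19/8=2.38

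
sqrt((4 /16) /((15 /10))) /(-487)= -sqrt(6) /2922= -0.00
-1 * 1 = -1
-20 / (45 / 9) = -4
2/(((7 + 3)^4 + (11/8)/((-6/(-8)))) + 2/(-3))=12/60007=0.00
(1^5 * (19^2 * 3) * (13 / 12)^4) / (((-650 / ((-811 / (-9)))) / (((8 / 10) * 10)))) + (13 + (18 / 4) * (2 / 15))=-637930207 / 388800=-1640.77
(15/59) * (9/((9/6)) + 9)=225/59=3.81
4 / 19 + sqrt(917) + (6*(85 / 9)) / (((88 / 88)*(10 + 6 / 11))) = 18461 / 3306 + sqrt(917) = 35.87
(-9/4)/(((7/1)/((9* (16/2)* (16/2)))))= -1296/7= -185.14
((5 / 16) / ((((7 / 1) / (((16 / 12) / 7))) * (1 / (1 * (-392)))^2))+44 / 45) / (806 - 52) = 29422 / 16965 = 1.73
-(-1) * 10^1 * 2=20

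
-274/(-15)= 274/15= 18.27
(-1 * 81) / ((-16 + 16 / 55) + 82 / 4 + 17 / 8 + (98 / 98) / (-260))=-51480 / 4393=-11.72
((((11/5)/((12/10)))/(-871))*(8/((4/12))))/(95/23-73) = 23/31356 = 0.00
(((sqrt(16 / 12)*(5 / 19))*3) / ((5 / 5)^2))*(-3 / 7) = -30*sqrt(3) / 133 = -0.39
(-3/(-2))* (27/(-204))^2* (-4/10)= -243/23120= -0.01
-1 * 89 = -89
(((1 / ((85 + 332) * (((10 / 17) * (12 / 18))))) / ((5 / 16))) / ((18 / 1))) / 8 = 17 / 125100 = 0.00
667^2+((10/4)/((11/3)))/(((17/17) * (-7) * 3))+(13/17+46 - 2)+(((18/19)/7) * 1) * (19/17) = 1164836907/2618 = 444933.88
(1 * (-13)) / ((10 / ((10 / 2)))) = -13 / 2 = -6.50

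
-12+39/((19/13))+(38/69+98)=148451/1311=113.23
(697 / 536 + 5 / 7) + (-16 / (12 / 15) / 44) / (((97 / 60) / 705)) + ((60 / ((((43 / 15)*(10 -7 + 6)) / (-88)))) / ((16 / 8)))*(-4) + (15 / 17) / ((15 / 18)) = 626723370159 / 2926473704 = 214.16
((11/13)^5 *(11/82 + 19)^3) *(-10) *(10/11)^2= -642623938122375/25589884853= -25112.42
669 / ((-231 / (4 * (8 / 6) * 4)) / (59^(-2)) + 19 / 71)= -3039936 / 171274427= -0.02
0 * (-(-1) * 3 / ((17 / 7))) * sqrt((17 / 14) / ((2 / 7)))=0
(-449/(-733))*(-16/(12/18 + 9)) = -21552/21257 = -1.01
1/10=0.10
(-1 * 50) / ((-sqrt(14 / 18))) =150 * sqrt(7) / 7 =56.69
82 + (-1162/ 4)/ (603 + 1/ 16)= 786570/ 9649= 81.52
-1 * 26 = -26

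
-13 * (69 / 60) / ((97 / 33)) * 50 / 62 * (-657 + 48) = 30045015 / 12028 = 2497.92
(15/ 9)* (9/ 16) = 0.94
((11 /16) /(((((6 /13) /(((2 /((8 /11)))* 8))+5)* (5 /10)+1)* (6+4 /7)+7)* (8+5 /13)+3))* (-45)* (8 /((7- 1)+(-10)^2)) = -143143 /15640088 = -0.01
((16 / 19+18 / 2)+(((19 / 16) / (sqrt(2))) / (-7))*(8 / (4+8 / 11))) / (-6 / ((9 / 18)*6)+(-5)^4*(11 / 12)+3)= 2244 / 130853 - 627*sqrt(2) / 2506868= 0.02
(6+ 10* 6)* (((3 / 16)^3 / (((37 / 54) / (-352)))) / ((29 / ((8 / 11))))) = -5.61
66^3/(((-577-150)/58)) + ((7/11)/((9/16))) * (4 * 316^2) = 30871897744/71973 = 428937.21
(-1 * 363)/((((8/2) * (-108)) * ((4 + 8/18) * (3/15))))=121/128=0.95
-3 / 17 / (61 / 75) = -225 / 1037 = -0.22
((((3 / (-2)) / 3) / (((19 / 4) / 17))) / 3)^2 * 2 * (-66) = -50864 / 1083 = -46.97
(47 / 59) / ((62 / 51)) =2397 / 3658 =0.66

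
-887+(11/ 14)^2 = -173731/ 196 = -886.38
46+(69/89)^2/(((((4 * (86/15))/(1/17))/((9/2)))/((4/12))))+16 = 5744143237/92644016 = 62.00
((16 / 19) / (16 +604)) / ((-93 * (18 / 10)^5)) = -2500 / 3234527073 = -0.00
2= 2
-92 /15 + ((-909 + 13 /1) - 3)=-13577 /15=-905.13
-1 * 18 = -18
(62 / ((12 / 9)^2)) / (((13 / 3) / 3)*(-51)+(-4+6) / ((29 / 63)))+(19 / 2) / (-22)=-496181 / 530728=-0.93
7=7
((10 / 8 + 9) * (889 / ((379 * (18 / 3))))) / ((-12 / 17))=-619633 / 109152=-5.68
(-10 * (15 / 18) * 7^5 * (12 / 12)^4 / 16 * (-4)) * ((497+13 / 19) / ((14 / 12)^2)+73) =3501849925 / 228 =15358990.90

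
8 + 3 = 11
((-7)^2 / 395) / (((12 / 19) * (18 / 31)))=28861 / 85320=0.34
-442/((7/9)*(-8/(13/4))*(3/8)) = 8619/14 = 615.64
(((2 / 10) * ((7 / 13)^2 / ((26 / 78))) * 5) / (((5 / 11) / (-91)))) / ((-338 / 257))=2908983 / 21970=132.41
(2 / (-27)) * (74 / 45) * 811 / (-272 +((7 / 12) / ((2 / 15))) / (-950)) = 36488512 / 100467621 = 0.36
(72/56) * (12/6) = 18/7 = 2.57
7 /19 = 0.37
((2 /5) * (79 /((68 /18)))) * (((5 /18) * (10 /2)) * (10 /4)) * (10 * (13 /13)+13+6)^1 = 842.28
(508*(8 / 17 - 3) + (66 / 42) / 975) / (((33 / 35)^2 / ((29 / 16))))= -2619.80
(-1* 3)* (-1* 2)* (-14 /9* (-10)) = 280 /3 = 93.33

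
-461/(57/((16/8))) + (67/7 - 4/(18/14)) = -11629/1197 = -9.72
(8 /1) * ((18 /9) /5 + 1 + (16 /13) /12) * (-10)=-4688 /39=-120.21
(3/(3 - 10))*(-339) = 1017/7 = 145.29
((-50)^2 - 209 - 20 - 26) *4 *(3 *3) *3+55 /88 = 1939685 /8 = 242460.62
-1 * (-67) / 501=67 / 501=0.13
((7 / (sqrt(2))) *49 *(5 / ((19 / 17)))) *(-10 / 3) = -145775 *sqrt(2) / 57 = -3616.79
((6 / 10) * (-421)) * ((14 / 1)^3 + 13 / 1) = -696418.20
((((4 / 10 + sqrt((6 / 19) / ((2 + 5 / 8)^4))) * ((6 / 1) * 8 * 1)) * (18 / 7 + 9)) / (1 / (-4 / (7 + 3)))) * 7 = -15552 / 25 - 55296 * sqrt(114) / 4655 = -748.91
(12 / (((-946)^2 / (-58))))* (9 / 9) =-174 / 223729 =-0.00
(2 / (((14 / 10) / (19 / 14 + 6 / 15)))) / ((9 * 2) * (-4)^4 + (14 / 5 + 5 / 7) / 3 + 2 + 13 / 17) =0.00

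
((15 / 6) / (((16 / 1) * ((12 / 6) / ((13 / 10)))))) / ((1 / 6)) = 0.61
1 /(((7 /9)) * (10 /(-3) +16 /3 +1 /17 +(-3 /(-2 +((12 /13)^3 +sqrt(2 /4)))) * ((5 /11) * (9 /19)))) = 122228876645865 /265027766215807 - 70845213969387 * sqrt(2) /1325138831079035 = 0.39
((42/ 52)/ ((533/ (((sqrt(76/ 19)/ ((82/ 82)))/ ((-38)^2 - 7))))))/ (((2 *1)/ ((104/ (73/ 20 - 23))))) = -560/ 98803809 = -0.00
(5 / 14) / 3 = 5 / 42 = 0.12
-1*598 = -598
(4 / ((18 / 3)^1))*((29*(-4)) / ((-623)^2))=-232 / 1164387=-0.00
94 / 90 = 47 / 45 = 1.04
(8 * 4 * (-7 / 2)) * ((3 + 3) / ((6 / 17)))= -1904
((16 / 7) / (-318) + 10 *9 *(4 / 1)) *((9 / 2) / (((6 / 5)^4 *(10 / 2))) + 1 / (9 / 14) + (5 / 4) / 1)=3894031 / 3339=1166.23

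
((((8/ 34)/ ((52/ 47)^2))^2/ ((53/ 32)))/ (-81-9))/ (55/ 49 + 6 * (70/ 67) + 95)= -16019992723/ 6617481730089750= -0.00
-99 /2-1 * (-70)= 41 /2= 20.50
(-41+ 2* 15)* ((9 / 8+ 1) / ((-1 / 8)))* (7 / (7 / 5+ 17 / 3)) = 19635 / 106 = 185.24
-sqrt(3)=-1.73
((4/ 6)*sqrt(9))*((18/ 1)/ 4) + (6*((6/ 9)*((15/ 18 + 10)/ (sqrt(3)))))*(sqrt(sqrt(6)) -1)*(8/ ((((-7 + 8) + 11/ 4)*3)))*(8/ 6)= 9 + 3328*sqrt(3)*(-1 + 6^(1/ 4))/ 243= 22.40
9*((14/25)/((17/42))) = 5292/425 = 12.45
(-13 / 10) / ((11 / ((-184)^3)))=40491776 / 55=736214.11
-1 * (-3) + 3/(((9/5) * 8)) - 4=-19/24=-0.79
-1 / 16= -0.06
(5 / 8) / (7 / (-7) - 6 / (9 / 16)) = -3 / 56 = -0.05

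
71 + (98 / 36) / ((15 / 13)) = 19807 / 270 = 73.36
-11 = -11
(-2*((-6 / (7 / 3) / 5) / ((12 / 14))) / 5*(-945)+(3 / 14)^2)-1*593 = -803359 / 980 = -819.75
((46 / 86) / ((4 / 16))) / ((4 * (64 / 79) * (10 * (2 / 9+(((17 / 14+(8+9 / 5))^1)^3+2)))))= 0.00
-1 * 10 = -10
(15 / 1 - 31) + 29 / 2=-3 / 2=-1.50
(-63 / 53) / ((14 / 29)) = -261 / 106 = -2.46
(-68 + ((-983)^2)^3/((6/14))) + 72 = 6315665890239968995/3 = 2105221963413322998.33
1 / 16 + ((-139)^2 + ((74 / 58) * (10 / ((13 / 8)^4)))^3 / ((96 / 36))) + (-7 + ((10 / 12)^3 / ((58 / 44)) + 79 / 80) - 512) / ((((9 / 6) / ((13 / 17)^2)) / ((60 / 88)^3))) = 808228582644690931567210796489 / 41965398192721346011935552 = 19259.40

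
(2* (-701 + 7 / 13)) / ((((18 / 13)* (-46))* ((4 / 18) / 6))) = 593.87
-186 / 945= -62 / 315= -0.20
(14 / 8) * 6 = 21 / 2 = 10.50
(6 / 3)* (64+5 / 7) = 906 / 7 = 129.43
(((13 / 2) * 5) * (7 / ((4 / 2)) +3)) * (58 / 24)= 24505 / 48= 510.52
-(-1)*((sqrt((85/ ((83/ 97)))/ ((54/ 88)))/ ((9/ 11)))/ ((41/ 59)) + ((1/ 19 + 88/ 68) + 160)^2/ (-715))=-543194645/ 14919047 + 1298*sqrt(22583055)/ 275643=-14.03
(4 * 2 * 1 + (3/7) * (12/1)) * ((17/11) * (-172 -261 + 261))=-3493.61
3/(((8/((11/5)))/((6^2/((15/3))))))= 297/50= 5.94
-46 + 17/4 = -167/4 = -41.75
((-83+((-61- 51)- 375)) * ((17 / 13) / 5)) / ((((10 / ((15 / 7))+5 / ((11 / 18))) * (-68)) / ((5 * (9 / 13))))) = 84645 / 143312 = 0.59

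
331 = 331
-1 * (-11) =11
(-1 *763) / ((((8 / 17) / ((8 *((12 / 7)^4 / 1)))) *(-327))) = 117504 / 343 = 342.58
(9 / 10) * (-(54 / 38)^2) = -6561 / 3610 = -1.82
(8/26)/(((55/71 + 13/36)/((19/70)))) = 97128/1320865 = 0.07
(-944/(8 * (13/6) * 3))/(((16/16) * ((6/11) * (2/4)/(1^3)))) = -2596/39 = -66.56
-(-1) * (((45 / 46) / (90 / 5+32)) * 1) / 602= 9 / 276920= 0.00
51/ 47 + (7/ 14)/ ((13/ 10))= 898/ 611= 1.47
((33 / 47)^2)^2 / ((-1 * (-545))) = 1185921 / 2659426145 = 0.00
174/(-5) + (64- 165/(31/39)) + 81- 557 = -101429/155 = -654.38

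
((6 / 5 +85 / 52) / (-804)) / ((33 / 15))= -1 / 624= -0.00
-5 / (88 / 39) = -195 / 88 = -2.22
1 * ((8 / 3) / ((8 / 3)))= 1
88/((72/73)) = 803/9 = 89.22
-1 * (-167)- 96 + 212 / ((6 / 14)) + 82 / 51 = 567.27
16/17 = 0.94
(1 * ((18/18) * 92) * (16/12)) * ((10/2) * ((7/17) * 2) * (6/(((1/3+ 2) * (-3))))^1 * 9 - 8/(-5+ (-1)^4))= -186208/51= -3651.14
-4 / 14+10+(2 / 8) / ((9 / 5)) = 2483 / 252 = 9.85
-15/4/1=-15/4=-3.75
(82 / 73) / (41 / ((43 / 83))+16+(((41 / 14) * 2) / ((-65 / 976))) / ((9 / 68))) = -14438970 / 7318552147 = -0.00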